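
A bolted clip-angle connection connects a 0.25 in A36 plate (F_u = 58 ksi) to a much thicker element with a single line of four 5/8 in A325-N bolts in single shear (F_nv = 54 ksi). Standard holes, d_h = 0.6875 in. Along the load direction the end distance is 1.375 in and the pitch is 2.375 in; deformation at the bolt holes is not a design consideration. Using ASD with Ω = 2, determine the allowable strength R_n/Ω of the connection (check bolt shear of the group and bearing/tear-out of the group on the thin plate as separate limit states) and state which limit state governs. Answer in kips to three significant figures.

Bolt shear: A_b = π·0.625²/4 = 0.3068 in²; R_n = 54 × 0.3068 × 4 × 1 = 66.27 kips → 66.27 / 2 = 33.1 kips.
Bearing (1.5 l_c t F_u ≤ 3.0 d t F_u): upper limit = 3.0·0.625·0.25·58 = 27.19 kips.
  Edge l_c = 1.375 − 0.6875/2 = 1.031 → r_n = 22.43 kips; interior l_c = 2.375 − 0.6875 = 1.688 → r_n = 27.19 kips.
  R_n,bearing = 1·22.43 + 3·27.19 = 104 kips → 104 / 2 = 52 kips.
Bolt shear governs: 33.1 kips.

33.1 kips (bolt shear governs)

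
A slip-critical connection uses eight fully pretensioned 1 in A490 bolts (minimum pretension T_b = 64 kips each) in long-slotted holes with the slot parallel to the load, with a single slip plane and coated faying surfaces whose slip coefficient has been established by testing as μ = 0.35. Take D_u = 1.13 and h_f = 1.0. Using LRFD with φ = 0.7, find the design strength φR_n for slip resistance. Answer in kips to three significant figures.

142 kips

R_n = μ · D_u · h_f · T_b · n_s · n_b = 0.35 × 1.13 × 1.0 × 64 × 1 × 8 = 202.5 kips.
Design strength φR_n = 0.7 × 202.5 = 142 kips.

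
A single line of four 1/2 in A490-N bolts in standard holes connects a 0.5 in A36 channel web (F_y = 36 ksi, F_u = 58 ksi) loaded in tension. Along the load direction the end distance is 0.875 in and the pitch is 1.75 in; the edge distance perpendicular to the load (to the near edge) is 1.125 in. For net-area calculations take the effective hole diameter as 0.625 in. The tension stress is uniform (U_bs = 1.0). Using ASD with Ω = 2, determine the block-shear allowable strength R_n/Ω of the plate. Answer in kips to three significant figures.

44.9 kips

Shear plane L_v = 0.875 + 3·1.75 = 6.125 in; A_gv = 6.125 × 0.5 = 3.062 in².
A_nv = (6.125 − 3.5·0.625) × 0.5 = 1.969 in².
A_nt = (1.125 − 0.5·0.625) × 0.5 = 0.4062 in².
0.6 F_u A_nv = 68.51 kips; 0.6 F_y A_gv = 66.15 kips → shear yielding governs the shear term.
R_n = 66.15 + 1.0 × 58 × 0.4062 = 89.71 kips.
Allowable strength R_n/Ω = 89.71 / 2 = 44.9 kips.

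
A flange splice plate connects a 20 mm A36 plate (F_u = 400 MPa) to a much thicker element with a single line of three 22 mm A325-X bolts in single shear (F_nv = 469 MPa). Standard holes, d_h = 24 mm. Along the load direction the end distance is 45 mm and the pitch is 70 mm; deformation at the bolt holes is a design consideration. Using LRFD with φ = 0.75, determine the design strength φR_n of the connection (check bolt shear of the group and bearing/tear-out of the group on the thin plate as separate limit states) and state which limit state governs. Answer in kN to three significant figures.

401 kN (bolt shear governs)

Bolt shear: A_b = π·22²/4 = 380.1 mm²; R_n = 469 × 380.1 × 3 × 1 / 1000 = 534.8 kN → 0.75 × 534.8 = 401 kN.
Bearing (1.2 l_c t F_u ≤ 2.4 d t F_u): upper limit = 2.4·22·20·400 / 1000 = 422.4 kN.
  Edge l_c = 45 − 24/2 = 33 → r_n = 316.8 kN; interior l_c = 70 − 24 = 46 → r_n = 422.4 kN.
  R_n,bearing = 1·316.8 + 2·422.4 = 1162 kN → 0.75 × 1162 = 871 kN.
Bolt shear governs: 401 kN.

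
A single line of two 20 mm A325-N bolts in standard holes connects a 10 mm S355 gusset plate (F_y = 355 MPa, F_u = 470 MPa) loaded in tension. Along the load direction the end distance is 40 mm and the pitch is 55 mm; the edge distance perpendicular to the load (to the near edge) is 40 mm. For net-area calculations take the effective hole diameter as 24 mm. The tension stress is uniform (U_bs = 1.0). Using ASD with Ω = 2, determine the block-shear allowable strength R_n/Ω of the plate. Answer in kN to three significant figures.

Shear plane L_v = 40 + 1·55 = 95 mm; A_gv = 95 × 10 = 950 mm².
A_nv = (95 − 1.5·24) × 10 = 590 mm².
A_nt = (40 − 0.5·24) × 10 = 280 mm².
0.6 F_u A_nv = 166.4 kN; 0.6 F_y A_gv = 202.3 kN → shear rupture governs the shear term.
R_n = 166.4 + 1.0 × 470 × 280 / 1000 = 298 kN.
Allowable strength R_n/Ω = 298 / 2 = 149 kN.

149 kN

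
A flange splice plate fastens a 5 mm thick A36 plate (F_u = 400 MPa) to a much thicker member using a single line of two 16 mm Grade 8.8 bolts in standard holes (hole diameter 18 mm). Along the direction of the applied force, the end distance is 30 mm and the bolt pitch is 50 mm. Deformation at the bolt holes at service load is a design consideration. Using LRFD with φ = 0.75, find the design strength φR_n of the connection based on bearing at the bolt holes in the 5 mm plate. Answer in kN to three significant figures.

95.4 kN

Per bolt r_n = 1.2 l_c t F_u ≤ 2.4 d t F_u; upper limit = 2.4 × 16 × 5 × 400 / 1000 = 76.8 kN.
Edge bolt: l_c = 30 − 18/2 = 21 mm → 1.2 × 21 × 5 × 400 / 1000 = 50.4 → r_n = 50.4 kN.
Interior bolts: l_c = 50 − 18 = 32 mm → 1.2 × 32 × 5 × 400 / 1000 = 76.8 → r_n = 76.8 kN.
R_n = 1 × 50.4 + 1 × 76.8 = 127.2 kN.
Design strength φR_n = 0.75 × 127.2 = 95.4 kN.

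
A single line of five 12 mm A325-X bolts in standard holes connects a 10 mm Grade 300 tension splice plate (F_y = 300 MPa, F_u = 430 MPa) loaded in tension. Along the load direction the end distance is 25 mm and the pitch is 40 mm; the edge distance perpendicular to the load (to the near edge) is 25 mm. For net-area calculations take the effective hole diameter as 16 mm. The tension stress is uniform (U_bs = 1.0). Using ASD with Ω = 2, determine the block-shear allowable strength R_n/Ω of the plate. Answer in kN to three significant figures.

Shear plane L_v = 25 + 4·40 = 185 mm; A_gv = 185 × 10 = 1850 mm².
A_nv = (185 − 4.5·16) × 10 = 1130 mm².
A_nt = (25 − 0.5·16) × 10 = 170 mm².
0.6 F_u A_nv = 291.5 kN; 0.6 F_y A_gv = 333 kN → shear rupture governs the shear term.
R_n = 291.5 + 1.0 × 430 × 170 / 1000 = 364.6 kN.
Allowable strength R_n/Ω = 364.6 / 2 = 182 kN.

182 kN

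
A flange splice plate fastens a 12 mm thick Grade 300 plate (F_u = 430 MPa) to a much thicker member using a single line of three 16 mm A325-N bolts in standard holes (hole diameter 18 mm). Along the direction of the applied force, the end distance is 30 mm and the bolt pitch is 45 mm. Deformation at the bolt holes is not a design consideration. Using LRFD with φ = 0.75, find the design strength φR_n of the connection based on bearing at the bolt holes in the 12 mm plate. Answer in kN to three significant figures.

Per bolt r_n = 1.5 l_c t F_u ≤ 3.0 d t F_u; upper limit = 3.0 × 16 × 12 × 430 / 1000 = 247.7 kN.
Edge bolt: l_c = 30 − 18/2 = 21 mm → 1.5 × 21 × 12 × 430 / 1000 = 162.5 → r_n = 162.5 kN.
Interior bolts: l_c = 45 − 18 = 27 mm → 1.5 × 27 × 12 × 430 / 1000 = 209 → r_n = 209 kN.
R_n = 1 × 162.5 + 2 × 209 = 580.5 kN.
Design strength φR_n = 0.75 × 580.5 = 435 kN.

435 kN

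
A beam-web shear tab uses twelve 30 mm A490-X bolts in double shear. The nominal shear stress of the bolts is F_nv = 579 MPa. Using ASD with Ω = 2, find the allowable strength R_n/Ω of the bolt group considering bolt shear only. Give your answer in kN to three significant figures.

4910 kN

A_b = π × 30² / 4 = 706.9 mm².
R_n = F_nv · A_b · n · n_s = 579 × 706.9 × 12 × 2 / 1000 = 9823 kN.
Allowable strength R_n/Ω = 9823 / 2 = 4910 kN.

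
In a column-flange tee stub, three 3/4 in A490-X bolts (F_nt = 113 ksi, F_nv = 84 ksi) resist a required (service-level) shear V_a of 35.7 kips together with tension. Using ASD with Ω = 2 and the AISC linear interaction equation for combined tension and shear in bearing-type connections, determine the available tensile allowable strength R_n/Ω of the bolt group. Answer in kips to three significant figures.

A_b = π·0.75²/4 = 0.4418 in²; f_rv = 35.7 / (3 × 0.4418) = 26.94 ksi.
F'_nt = 1.3 F_nt − (Ω F_nt / F_nv) f_rv = 1.3·113 − (2·113/84)·26.94 = 74.43 ksi, capped at F_nt → F'_nt = 74.43 ksi.
R_n = F'_nt · A_b · n = 74.43 × 0.4418 × 3 = 98.65 kips.
Allowable strength R_n/Ω = 98.65 / 2 = 49.3 kips.

49.3 kips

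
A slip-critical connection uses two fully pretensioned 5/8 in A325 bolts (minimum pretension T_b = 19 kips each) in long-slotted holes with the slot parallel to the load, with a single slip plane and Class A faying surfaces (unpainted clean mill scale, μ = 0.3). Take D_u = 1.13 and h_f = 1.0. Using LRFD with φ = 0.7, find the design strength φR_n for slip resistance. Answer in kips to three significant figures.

9.02 kips

R_n = μ · D_u · h_f · T_b · n_s · n_b = 0.3 × 1.13 × 1.0 × 19 × 1 × 2 = 12.88 kips.
Design strength φR_n = 0.7 × 12.88 = 9.02 kips.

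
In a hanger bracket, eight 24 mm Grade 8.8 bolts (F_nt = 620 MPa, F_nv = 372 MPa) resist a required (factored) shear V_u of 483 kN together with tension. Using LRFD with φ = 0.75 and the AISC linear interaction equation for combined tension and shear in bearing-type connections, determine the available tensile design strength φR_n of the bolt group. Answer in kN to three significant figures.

A_b = π·24²/4 = 452.4 mm²; f_rv = 483 × 1000 / (8 × 452.4) = 133.5 MPa.
F'_nt = 1.3 F_nt − (F_nt / φF_nv) f_rv = 1.3·620 − (620/(0.75·372))·133.5 = 509.4 MPa, capped at F_nt → F'_nt = 509.4 MPa.
R_n = F'_nt · A_b · n = 509.4 × 452.4 × 8 / 1000 = 1844 kN.
Design strength φR_n = 0.75 × 1844 = 1380 kN.

1380 kN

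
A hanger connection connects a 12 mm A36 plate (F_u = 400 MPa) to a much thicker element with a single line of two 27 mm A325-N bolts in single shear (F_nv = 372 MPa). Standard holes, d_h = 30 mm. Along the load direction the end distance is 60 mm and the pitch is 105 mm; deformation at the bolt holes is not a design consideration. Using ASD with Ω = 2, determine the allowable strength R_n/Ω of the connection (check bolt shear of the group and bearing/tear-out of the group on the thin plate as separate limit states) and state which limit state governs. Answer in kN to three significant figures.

213 kN (bolt shear governs)

Bolt shear: A_b = π·27²/4 = 572.6 mm²; R_n = 372 × 572.6 × 2 × 1 / 1000 = 426 kN → 426 / 2 = 213 kN.
Bearing (1.5 l_c t F_u ≤ 3.0 d t F_u): upper limit = 3.0·27·12·400 / 1000 = 388.8 kN.
  Edge l_c = 60 − 30/2 = 45 → r_n = 324 kN; interior l_c = 105 − 30 = 75 → r_n = 388.8 kN.
  R_n,bearing = 1·324 + 1·388.8 = 712.8 kN → 712.8 / 2 = 356 kN.
Bolt shear governs: 213 kN.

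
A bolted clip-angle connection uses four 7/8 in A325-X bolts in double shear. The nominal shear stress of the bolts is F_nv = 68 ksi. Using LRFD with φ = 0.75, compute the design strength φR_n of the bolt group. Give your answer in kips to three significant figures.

A_b = π × 0.875² / 4 = 0.6013 in².
R_n = F_nv · A_b · n · n_s = 68 × 0.6013 × 4 × 2 = 327.1 kips.
Design strength φR_n = 0.75 × 327.1 = 245 kips.

245 kips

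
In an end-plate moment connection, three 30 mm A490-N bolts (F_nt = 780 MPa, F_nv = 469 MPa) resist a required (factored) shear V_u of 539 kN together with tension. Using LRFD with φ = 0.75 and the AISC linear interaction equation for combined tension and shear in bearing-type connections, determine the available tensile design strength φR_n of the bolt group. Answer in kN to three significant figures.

716 kN

A_b = π·30²/4 = 706.9 mm²; f_rv = 539 × 1000 / (3 × 706.9) = 254.2 MPa.
F'_nt = 1.3 F_nt − (F_nt / φF_nv) f_rv = 1.3·780 − (780/(0.75·469))·254.2 = 450.4 MPa, capped at F_nt → F'_nt = 450.4 MPa.
R_n = F'_nt · A_b · n = 450.4 × 706.9 × 3 / 1000 = 955 kN.
Design strength φR_n = 0.75 × 955 = 716 kN.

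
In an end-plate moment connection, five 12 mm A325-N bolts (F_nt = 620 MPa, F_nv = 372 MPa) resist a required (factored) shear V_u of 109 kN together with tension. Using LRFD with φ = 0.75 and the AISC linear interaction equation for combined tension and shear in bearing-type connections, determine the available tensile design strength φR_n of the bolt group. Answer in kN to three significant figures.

160 kN

A_b = π·12²/4 = 113.1 mm²; f_rv = 109 × 1000 / (5 × 113.1) = 192.8 MPa.
F'_nt = 1.3 F_nt − (F_nt / φF_nv) f_rv = 1.3·620 − (620/(0.75·372))·192.8 = 377.7 MPa, capped at F_nt → F'_nt = 377.7 MPa.
R_n = F'_nt · A_b · n = 377.7 × 113.1 × 5 / 1000 = 213.6 kN.
Design strength φR_n = 0.75 × 213.6 = 160 kN.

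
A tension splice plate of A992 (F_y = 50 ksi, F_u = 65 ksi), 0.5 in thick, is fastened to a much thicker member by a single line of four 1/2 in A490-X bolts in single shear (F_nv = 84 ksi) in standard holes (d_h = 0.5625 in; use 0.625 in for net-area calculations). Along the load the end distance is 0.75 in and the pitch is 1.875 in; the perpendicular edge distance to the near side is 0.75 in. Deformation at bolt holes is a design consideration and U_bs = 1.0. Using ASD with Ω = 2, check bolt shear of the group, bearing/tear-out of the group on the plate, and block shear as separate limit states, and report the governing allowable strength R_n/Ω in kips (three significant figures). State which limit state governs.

Bolt shear: A_b = π·0.5²/4 = 0.1963 in²; R_n = 84 × 0.1963 × 4 × 1 = 65.97 kips → 65.97 / 2 = 33 kips.
Bearing: edge l_c = 0.4688, r_n = 18.28 kips; interior l_c = 1.312, r_n = 39 kips; R_n = 18.28 + 3·39 = 135.3 kips → 67.6 kips.
Block shear: A_gv = 3.188, A_nv = 2.094, A_nt = 0.2188 in²; R_n = min(0.6F_uA_nv, 0.6F_yA_gv) + U_bs·F_u·A_nt = 95.88 kips → 47.9 kips.
Bolt shear governs: 33 kips.

33 kips (bolt shear governs)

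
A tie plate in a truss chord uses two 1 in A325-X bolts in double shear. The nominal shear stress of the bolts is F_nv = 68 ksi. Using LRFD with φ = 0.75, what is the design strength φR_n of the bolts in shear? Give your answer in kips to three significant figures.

A_b = π × 1² / 4 = 0.7854 in².
R_n = F_nv · A_b · n · n_s = 68 × 0.7854 × 2 × 2 = 213.6 kips.
Design strength φR_n = 0.75 × 213.6 = 160 kips.

160 kips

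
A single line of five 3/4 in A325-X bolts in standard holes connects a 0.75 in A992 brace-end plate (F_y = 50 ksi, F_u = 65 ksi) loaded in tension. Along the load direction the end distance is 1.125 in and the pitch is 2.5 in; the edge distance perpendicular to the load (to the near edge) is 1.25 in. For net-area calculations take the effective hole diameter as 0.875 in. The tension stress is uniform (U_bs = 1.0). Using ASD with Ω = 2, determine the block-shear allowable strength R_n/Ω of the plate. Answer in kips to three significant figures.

Shear plane L_v = 1.125 + 4·2.5 = 11.12 in; A_gv = 11.12 × 0.75 = 8.344 in².
A_nv = (11.12 − 4.5·0.875) × 0.75 = 5.391 in².
A_nt = (1.25 − 0.5·0.875) × 0.75 = 0.6094 in².
0.6 F_u A_nv = 210.2 kips; 0.6 F_y A_gv = 250.3 kips → shear rupture governs the shear term.
R_n = 210.2 + 1.0 × 65 × 0.6094 = 249.8 kips.
Allowable strength R_n/Ω = 249.8 / 2 = 125 kips.

125 kips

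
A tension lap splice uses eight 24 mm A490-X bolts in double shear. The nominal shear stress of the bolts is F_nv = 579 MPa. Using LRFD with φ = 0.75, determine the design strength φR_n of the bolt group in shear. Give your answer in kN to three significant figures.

A_b = π × 24² / 4 = 452.4 mm².
R_n = F_nv · A_b · n · n_s = 579 × 452.4 × 8 × 2 / 1000 = 4191 kN.
Design strength φR_n = 0.75 × 4191 = 3140 kN.

3140 kN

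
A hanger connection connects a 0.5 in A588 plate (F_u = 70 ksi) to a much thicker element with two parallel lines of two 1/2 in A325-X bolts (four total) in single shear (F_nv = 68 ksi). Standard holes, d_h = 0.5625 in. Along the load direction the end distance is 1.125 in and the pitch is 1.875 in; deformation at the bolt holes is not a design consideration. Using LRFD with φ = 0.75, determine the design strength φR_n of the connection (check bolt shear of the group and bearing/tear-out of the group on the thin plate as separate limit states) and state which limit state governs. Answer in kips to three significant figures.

40.1 kips (bolt shear governs)

Bolt shear: A_b = π·0.5²/4 = 0.1963 in²; R_n = 68 × 0.1963 × 4 × 1 = 53.41 kips → 0.75 × 53.41 = 40.1 kips.
Bearing (1.5 l_c t F_u ≤ 3.0 d t F_u): upper limit = 3.0·0.5·0.5·70 = 52.5 kips.
  Edge l_c = 1.125 − 0.5625/2 = 0.8438 → r_n = 44.3 kips; interior l_c = 1.875 − 0.5625 = 1.312 → r_n = 52.5 kips.
  R_n,bearing = 2·44.3 + 2·52.5 = 193.6 kips → 0.75 × 193.6 = 145 kips.
Bolt shear governs: 40.1 kips.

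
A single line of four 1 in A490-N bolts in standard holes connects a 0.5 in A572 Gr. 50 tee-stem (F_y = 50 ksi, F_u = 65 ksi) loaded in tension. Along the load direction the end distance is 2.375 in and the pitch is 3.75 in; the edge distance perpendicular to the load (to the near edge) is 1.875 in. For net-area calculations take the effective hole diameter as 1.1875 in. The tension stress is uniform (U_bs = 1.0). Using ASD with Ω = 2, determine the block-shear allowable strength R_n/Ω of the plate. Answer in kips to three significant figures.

113 kips

Shear plane L_v = 2.375 + 3·3.75 = 13.62 in; A_gv = 13.62 × 0.5 = 6.812 in².
A_nv = (13.62 − 3.5·1.1875) × 0.5 = 4.734 in².
A_nt = (1.875 − 0.5·1.1875) × 0.5 = 0.6406 in².
0.6 F_u A_nv = 184.6 kips; 0.6 F_y A_gv = 204.4 kips → shear rupture governs the shear term.
R_n = 184.6 + 1.0 × 65 × 0.6406 = 226.3 kips.
Allowable strength R_n/Ω = 226.3 / 2 = 113 kips.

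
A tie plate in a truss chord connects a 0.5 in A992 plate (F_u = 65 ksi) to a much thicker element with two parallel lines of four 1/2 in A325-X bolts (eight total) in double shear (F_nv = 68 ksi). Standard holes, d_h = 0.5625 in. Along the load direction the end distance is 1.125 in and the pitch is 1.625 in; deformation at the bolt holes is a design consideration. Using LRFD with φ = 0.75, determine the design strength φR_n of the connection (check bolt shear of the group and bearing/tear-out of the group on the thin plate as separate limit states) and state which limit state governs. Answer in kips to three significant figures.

Bolt shear: A_b = π·0.5²/4 = 0.1963 in²; R_n = 68 × 0.1963 × 8 × 2 = 213.6 kips → 0.75 × 213.6 = 160 kips.
Bearing (1.2 l_c t F_u ≤ 2.4 d t F_u): upper limit = 2.4·0.5·0.5·65 = 39 kips.
  Edge l_c = 1.125 − 0.5625/2 = 0.8438 → r_n = 32.91 kips; interior l_c = 1.625 − 0.5625 = 1.062 → r_n = 39 kips.
  R_n,bearing = 2·32.91 + 6·39 = 299.8 kips → 0.75 × 299.8 = 225 kips.
Bolt shear governs: 160 kips.

160 kips (bolt shear governs)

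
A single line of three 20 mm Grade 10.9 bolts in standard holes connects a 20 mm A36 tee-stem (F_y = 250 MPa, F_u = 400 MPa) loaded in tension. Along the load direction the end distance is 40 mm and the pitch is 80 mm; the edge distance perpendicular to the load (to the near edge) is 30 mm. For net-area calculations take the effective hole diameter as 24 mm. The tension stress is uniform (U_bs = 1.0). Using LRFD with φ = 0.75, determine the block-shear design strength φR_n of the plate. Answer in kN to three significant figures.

558 kN

Shear plane L_v = 40 + 2·80 = 200 mm; A_gv = 200 × 20 = 4000 mm².
A_nv = (200 − 2.5·24) × 20 = 2800 mm².
A_nt = (30 − 0.5·24) × 20 = 360 mm².
0.6 F_u A_nv = 672 kN; 0.6 F_y A_gv = 600 kN → shear yielding governs the shear term.
R_n = 600 + 1.0 × 400 × 360 / 1000 = 744 kN.
Design strength φR_n = 0.75 × 744 = 558 kN.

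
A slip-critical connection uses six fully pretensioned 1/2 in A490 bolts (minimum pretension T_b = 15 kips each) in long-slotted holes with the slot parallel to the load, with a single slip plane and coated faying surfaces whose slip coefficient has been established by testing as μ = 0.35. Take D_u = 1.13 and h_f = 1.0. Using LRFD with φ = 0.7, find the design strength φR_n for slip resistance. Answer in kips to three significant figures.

24.9 kips

R_n = μ · D_u · h_f · T_b · n_s · n_b = 0.35 × 1.13 × 1.0 × 15 × 1 × 6 = 35.59 kips.
Design strength φR_n = 0.7 × 35.59 = 24.9 kips.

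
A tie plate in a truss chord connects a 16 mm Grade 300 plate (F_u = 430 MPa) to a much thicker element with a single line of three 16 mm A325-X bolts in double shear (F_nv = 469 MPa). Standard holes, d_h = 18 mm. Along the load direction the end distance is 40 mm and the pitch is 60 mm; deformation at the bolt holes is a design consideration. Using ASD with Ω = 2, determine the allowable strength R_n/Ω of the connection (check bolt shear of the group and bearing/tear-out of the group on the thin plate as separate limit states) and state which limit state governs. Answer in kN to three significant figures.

283 kN (bolt shear governs)

Bolt shear: A_b = π·16²/4 = 201.1 mm²; R_n = 469 × 201.1 × 3 × 2 / 1000 = 565.8 kN → 565.8 / 2 = 283 kN.
Bearing (1.2 l_c t F_u ≤ 2.4 d t F_u): upper limit = 2.4·16·16·430 / 1000 = 264.2 kN.
  Edge l_c = 40 − 18/2 = 31 → r_n = 255.9 kN; interior l_c = 60 − 18 = 42 → r_n = 264.2 kN.
  R_n,bearing = 1·255.9 + 2·264.2 = 784.3 kN → 784.3 / 2 = 392 kN.
Bolt shear governs: 283 kN.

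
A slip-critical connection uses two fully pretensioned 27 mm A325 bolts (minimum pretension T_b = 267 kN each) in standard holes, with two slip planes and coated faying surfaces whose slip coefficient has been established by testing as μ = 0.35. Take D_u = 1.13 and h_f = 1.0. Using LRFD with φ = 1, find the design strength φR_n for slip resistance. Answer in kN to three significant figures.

422 kN

R_n = μ · D_u · h_f · T_b · n_s · n_b = 0.35 × 1.13 × 1.0 × 267 × 2 × 2 = 422.4 kN.
Design strength φR_n = 1 × 422.4 = 422 kN.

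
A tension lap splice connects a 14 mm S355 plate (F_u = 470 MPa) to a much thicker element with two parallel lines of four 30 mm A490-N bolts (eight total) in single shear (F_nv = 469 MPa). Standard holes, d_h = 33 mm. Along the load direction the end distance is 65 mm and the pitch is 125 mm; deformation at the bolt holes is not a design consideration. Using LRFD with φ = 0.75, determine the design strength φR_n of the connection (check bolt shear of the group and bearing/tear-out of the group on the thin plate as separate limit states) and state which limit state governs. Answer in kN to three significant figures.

1990 kN (bolt shear governs)

Bolt shear: A_b = π·30²/4 = 706.9 mm²; R_n = 469 × 706.9 × 8 × 1 / 1000 = 2652 kN → 0.75 × 2652 = 1990 kN.
Bearing (1.5 l_c t F_u ≤ 3.0 d t F_u): upper limit = 3.0·30·14·470 / 1000 = 592.2 kN.
  Edge l_c = 65 − 33/2 = 48.5 → r_n = 478.7 kN; interior l_c = 125 − 33 = 92 → r_n = 592.2 kN.
  R_n,bearing = 2·478.7 + 6·592.2 = 4511 kN → 0.75 × 4511 = 3380 kN.
Bolt shear governs: 1990 kN.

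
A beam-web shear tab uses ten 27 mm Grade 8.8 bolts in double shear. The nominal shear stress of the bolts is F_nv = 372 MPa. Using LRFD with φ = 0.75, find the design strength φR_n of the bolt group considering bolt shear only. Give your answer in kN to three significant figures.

3190 kN

A_b = π × 27² / 4 = 572.6 mm².
R_n = F_nv · A_b · n · n_s = 372 × 572.6 × 10 × 2 / 1000 = 4260 kN.
Design strength φR_n = 0.75 × 4260 = 3190 kN.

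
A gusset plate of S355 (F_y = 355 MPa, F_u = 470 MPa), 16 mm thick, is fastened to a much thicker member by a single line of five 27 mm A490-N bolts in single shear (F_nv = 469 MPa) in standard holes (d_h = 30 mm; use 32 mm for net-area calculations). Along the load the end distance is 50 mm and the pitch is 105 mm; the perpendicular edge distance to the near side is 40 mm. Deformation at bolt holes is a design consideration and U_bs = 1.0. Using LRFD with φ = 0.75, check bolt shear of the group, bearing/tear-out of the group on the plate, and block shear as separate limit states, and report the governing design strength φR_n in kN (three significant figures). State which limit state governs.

1010 kN (bolt shear governs)

Bolt shear: A_b = π·27²/4 = 572.6 mm²; R_n = 469 × 572.6 × 5 × 1 / 1000 = 1343 kN → 0.75 × 1343 = 1010 kN.
Bearing: edge l_c = 35, r_n = 315.8 kN; interior l_c = 75, r_n = 487.3 kN; R_n = 315.8 + 4·487.3 = 2265 kN → 1700 kN.
Block shear: A_gv = 7520, A_nv = 5216, A_nt = 384 mm²; R_n = min(0.6F_uA_nv, 0.6F_yA_gv) + U_bs·F_u·A_nt = 1651 kN → 1240 kN.
Bolt shear governs: 1010 kN.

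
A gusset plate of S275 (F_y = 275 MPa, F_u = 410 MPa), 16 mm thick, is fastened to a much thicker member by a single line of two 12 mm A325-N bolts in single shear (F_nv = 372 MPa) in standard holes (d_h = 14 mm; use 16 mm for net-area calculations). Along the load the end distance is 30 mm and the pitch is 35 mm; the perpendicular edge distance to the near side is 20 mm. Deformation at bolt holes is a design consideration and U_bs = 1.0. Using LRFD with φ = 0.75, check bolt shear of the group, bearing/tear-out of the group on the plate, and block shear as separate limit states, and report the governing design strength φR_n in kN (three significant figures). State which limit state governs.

Bolt shear: A_b = π·12²/4 = 113.1 mm²; R_n = 372 × 113.1 × 2 × 1 / 1000 = 84.14 kN → 0.75 × 84.14 = 63.1 kN.
Bearing: edge l_c = 23, r_n = 181.1 kN; interior l_c = 21, r_n = 165.3 kN; R_n = 181.1 + 1·165.3 = 346.4 kN → 260 kN.
Block shear: A_gv = 1040, A_nv = 656, A_nt = 192 mm²; R_n = min(0.6F_uA_nv, 0.6F_yA_gv) + U_bs·F_u·A_nt = 240.1 kN → 180 kN.
Bolt shear governs: 63.1 kN.

63.1 kN (bolt shear governs)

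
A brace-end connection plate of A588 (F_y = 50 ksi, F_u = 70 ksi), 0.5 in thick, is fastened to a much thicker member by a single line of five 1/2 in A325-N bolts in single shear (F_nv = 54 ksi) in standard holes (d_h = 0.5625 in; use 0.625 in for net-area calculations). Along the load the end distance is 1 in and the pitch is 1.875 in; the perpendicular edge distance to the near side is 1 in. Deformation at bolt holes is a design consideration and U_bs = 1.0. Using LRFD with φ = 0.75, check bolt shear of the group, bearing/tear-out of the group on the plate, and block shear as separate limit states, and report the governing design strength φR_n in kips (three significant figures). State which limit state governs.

39.8 kips (bolt shear governs)

Bolt shear: A_b = π·0.5²/4 = 0.1963 in²; R_n = 54 × 0.1963 × 5 × 1 = 53.01 kips → 0.75 × 53.01 = 39.8 kips.
Bearing: edge l_c = 0.7188, r_n = 30.19 kips; interior l_c = 1.312, r_n = 42 kips; R_n = 30.19 + 4·42 = 198.2 kips → 149 kips.
Block shear: A_gv = 4.25, A_nv = 2.844, A_nt = 0.3438 in²; R_n = min(0.6F_uA_nv, 0.6F_yA_gv) + U_bs·F_u·A_nt = 143.5 kips → 108 kips.
Bolt shear governs: 39.8 kips.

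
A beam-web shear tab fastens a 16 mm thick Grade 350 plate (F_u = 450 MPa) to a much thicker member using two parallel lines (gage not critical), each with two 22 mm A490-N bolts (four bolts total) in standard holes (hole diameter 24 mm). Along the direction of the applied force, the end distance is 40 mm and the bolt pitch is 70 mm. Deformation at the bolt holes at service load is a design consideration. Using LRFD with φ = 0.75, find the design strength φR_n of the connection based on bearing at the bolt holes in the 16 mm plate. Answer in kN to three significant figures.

Per bolt r_n = 1.2 l_c t F_u ≤ 2.4 d t F_u; upper limit = 2.4 × 22 × 16 × 450 / 1000 = 380.2 kN.
Edge bolt: l_c = 40 − 24/2 = 28 mm → 1.2 × 28 × 16 × 450 / 1000 = 241.9 → r_n = 241.9 kN.
Interior bolts: l_c = 70 − 24 = 46 mm → 1.2 × 46 × 16 × 450 / 1000 = 397.4 → r_n = 380.2 kN.
R_n = 2 × 241.9 + 2 × 380.2 = 1244 kN.
Design strength φR_n = 0.75 × 1244 = 933 kN.

933 kN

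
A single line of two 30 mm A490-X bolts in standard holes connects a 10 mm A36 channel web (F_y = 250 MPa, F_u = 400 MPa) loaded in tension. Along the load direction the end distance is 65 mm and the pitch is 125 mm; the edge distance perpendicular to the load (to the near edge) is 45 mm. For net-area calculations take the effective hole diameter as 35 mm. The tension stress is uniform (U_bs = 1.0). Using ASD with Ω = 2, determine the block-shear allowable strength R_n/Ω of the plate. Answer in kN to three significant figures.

Shear plane L_v = 65 + 1·125 = 190 mm; A_gv = 190 × 10 = 1900 mm².
A_nv = (190 − 1.5·35) × 10 = 1375 mm².
A_nt = (45 − 0.5·35) × 10 = 275 mm².
0.6 F_u A_nv = 330 kN; 0.6 F_y A_gv = 285 kN → shear yielding governs the shear term.
R_n = 285 + 1.0 × 400 × 275 / 1000 = 395 kN.
Allowable strength R_n/Ω = 395 / 2 = 198 kN.

198 kN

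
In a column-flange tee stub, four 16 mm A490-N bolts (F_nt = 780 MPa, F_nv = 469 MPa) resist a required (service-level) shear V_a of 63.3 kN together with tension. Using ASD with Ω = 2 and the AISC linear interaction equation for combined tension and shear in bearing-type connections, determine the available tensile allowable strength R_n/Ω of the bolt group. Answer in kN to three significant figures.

A_b = π·16²/4 = 201.1 mm²; f_rv = 63.3 × 1000 / (4 × 201.1) = 78.71 MPa.
F'_nt = 1.3 F_nt − (Ω F_nt / F_nv) f_rv = 1.3·780 − (2·780/469)·78.71 = 752.2 MPa, capped at F_nt → F'_nt = 752.2 MPa.
R_n = F'_nt · A_b · n = 752.2 × 201.1 × 4 / 1000 = 605 kN.
Allowable strength R_n/Ω = 605 / 2 = 302 kN.

302 kN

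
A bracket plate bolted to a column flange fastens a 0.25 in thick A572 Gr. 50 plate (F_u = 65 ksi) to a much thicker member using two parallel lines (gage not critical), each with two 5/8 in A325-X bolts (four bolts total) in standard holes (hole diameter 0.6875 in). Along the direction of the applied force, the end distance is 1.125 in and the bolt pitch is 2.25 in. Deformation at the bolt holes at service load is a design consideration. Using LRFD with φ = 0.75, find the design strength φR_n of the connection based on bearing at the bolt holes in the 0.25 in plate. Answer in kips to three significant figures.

59.4 kips

Per bolt r_n = 1.2 l_c t F_u ≤ 2.4 d t F_u; upper limit = 2.4 × 0.625 × 0.25 × 65 = 24.38 kips.
Edge bolt: l_c = 1.125 − 0.6875/2 = 0.7812 in → 1.2 × 0.7812 × 0.25 × 65 = 15.23 → r_n = 15.23 kips.
Interior bolts: l_c = 2.25 − 0.6875 = 1.562 in → 1.2 × 1.562 × 0.25 × 65 = 30.47 → r_n = 24.38 kips.
R_n = 2 × 15.23 + 2 × 24.38 = 79.22 kips.
Design strength φR_n = 0.75 × 79.22 = 59.4 kips.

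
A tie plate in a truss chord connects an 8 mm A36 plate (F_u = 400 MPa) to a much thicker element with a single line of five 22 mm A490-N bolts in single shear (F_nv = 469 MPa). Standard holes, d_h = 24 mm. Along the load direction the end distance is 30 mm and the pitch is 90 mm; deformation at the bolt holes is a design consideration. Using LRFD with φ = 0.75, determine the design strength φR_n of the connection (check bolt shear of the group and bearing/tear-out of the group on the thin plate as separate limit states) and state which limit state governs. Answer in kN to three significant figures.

Bolt shear: A_b = π·22²/4 = 380.1 mm²; R_n = 469 × 380.1 × 5 × 1 / 1000 = 891.4 kN → 0.75 × 891.4 = 669 kN.
Bearing (1.2 l_c t F_u ≤ 2.4 d t F_u): upper limit = 2.4·22·8·400 / 1000 = 169 kN.
  Edge l_c = 30 − 24/2 = 18 → r_n = 69.12 kN; interior l_c = 90 − 24 = 66 → r_n = 169 kN.
  R_n,bearing = 1·69.12 + 4·169 = 745 kN → 0.75 × 745 = 559 kN.
Bearing governs: 559 kN.

559 kN (bearing governs)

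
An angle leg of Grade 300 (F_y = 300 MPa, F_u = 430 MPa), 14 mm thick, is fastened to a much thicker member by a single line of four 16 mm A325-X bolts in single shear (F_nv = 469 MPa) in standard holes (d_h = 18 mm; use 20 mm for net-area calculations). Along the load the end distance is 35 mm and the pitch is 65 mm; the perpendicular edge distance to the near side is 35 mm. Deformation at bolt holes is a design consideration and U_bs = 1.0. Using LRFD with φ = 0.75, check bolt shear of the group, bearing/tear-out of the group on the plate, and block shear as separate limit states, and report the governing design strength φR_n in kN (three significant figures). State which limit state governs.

Bolt shear: A_b = π·16²/4 = 201.1 mm²; R_n = 469 × 201.1 × 4 × 1 / 1000 = 377.2 kN → 0.75 × 377.2 = 283 kN.
Bearing: edge l_c = 26, r_n = 187.8 kN; interior l_c = 47, r_n = 231.2 kN; R_n = 187.8 + 3·231.2 = 881.3 kN → 661 kN.
Block shear: A_gv = 3220, A_nv = 2240, A_nt = 350 mm²; R_n = min(0.6F_uA_nv, 0.6F_yA_gv) + U_bs·F_u·A_nt = 728.4 kN → 546 kN.
Bolt shear governs: 283 kN.

283 kN (bolt shear governs)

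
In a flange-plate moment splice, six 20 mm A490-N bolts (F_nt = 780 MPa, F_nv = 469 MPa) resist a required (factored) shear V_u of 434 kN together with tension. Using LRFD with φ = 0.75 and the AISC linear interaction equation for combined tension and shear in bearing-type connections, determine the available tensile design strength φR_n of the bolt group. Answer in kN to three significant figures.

712 kN

A_b = π·20²/4 = 314.2 mm²; f_rv = 434 × 1000 / (6 × 314.2) = 230.2 MPa.
F'_nt = 1.3 F_nt − (F_nt / φF_nv) f_rv = 1.3·780 − (780/(0.75·469))·230.2 = 503.4 MPa, capped at F_nt → F'_nt = 503.4 MPa.
R_n = F'_nt · A_b · n = 503.4 × 314.2 × 6 / 1000 = 949 kN.
Design strength φR_n = 0.75 × 949 = 712 kN.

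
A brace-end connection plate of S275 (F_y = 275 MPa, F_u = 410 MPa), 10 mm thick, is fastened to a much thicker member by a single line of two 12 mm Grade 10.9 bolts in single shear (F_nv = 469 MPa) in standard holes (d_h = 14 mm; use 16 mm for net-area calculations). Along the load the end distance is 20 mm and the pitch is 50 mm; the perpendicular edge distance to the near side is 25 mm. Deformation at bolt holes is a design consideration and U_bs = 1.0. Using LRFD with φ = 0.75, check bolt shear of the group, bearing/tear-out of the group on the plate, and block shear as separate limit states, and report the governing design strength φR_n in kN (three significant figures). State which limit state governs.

79.6 kN (bolt shear governs)

Bolt shear: A_b = π·12²/4 = 113.1 mm²; R_n = 469 × 113.1 × 2 × 1 / 1000 = 106.1 kN → 0.75 × 106.1 = 79.6 kN.
Bearing: edge l_c = 13, r_n = 63.96 kN; interior l_c = 36, r_n = 118.1 kN; R_n = 63.96 + 1·118.1 = 182 kN → 137 kN.
Block shear: A_gv = 700, A_nv = 460, A_nt = 170 mm²; R_n = min(0.6F_uA_nv, 0.6F_yA_gv) + U_bs·F_u·A_nt = 182.9 kN → 137 kN.
Bolt shear governs: 79.6 kN.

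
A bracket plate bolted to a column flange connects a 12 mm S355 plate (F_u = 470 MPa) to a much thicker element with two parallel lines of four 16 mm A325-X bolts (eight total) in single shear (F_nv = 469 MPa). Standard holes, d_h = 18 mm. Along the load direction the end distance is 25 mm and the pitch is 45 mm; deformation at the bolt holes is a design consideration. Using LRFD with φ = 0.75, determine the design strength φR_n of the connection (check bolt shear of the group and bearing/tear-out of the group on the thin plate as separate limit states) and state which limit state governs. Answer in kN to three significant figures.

566 kN (bolt shear governs)

Bolt shear: A_b = π·16²/4 = 201.1 mm²; R_n = 469 × 201.1 × 8 × 1 / 1000 = 754.4 kN → 0.75 × 754.4 = 566 kN.
Bearing (1.2 l_c t F_u ≤ 2.4 d t F_u): upper limit = 2.4·16·12·470 / 1000 = 216.6 kN.
  Edge l_c = 25 − 18/2 = 16 → r_n = 108.3 kN; interior l_c = 45 − 18 = 27 → r_n = 182.7 kN.
  R_n,bearing = 2·108.3 + 6·182.7 = 1313 kN → 0.75 × 1313 = 985 kN.
Bolt shear governs: 566 kN.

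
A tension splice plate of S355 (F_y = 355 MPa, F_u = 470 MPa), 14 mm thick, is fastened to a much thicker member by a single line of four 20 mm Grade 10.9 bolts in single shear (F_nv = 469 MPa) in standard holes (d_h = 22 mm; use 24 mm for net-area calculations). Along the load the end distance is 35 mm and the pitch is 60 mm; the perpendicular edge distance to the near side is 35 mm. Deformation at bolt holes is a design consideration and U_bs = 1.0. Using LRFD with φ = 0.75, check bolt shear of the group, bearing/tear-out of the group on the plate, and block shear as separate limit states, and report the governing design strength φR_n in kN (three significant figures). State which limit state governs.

Bolt shear: A_b = π·20²/4 = 314.2 mm²; R_n = 469 × 314.2 × 4 × 1 / 1000 = 589.4 kN → 0.75 × 589.4 = 442 kN.
Bearing: edge l_c = 24, r_n = 189.5 kN; interior l_c = 38, r_n = 300 kN; R_n = 189.5 + 3·300 = 1090 kN → 817 kN.
Block shear: A_gv = 3010, A_nv = 1834, A_nt = 322 mm²; R_n = min(0.6F_uA_nv, 0.6F_yA_gv) + U_bs·F_u·A_nt = 668.5 kN → 501 kN.
Bolt shear governs: 442 kN.

442 kN (bolt shear governs)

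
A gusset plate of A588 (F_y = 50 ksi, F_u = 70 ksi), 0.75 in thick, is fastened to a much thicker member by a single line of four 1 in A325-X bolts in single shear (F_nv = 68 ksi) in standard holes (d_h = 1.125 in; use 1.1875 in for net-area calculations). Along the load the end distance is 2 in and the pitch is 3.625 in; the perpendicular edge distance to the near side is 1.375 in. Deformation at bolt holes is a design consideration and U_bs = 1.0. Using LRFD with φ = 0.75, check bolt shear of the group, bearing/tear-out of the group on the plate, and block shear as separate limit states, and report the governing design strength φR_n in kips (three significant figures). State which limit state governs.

Bolt shear: A_b = π·1²/4 = 0.7854 in²; R_n = 68 × 0.7854 × 4 × 1 = 213.6 kips → 0.75 × 213.6 = 160 kips.
Bearing: edge l_c = 1.438, r_n = 90.56 kips; interior l_c = 2.5, r_n = 126 kips; R_n = 90.56 + 3·126 = 468.6 kips → 351 kips.
Block shear: A_gv = 9.656, A_nv = 6.539, A_nt = 0.5859 in²; R_n = min(0.6F_uA_nv, 0.6F_yA_gv) + U_bs·F_u·A_nt = 315.7 kips → 237 kips.
Bolt shear governs: 160 kips.

160 kips (bolt shear governs)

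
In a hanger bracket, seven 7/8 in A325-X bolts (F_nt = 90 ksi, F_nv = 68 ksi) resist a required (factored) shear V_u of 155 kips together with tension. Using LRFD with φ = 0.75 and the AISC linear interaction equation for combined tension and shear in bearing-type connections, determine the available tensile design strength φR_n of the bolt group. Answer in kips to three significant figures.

A_b = π·0.875²/4 = 0.6013 in²; f_rv = 155 / (7 × 0.6013) = 36.82 ksi.
F'_nt = 1.3 F_nt − (F_nt / φF_nv) f_rv = 1.3·90 − (90/(0.75·68))·36.82 = 52.02 ksi, capped at F_nt → F'_nt = 52.02 ksi.
R_n = F'_nt · A_b · n = 52.02 × 0.6013 × 7 = 219 kips.
Design strength φR_n = 0.75 × 219 = 164 kips.

164 kips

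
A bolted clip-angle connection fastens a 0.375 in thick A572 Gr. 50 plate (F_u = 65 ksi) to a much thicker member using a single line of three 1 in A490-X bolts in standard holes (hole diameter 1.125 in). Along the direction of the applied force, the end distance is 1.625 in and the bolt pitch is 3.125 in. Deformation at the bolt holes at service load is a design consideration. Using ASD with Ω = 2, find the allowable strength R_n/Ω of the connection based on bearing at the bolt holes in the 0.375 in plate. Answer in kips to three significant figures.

Per bolt r_n = 1.2 l_c t F_u ≤ 2.4 d t F_u; upper limit = 2.4 × 1 × 0.375 × 65 = 58.5 kips.
Edge bolt: l_c = 1.625 − 1.125/2 = 1.062 in → 1.2 × 1.062 × 0.375 × 65 = 31.08 → r_n = 31.08 kips.
Interior bolts: l_c = 3.125 − 1.125 = 2 in → 1.2 × 2 × 0.375 × 65 = 58.5 → r_n = 58.5 kips.
R_n = 1 × 31.08 + 2 × 58.5 = 148.1 kips.
Allowable strength R_n/Ω = 148.1 / 2 = 74 kips.

74 kips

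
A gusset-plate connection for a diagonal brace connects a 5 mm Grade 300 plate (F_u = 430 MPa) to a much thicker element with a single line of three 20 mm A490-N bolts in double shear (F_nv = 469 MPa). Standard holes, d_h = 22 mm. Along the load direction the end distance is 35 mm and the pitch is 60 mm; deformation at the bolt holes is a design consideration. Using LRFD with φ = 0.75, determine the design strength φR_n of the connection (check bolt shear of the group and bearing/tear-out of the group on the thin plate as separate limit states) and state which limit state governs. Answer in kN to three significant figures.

194 kN (bearing governs)

Bolt shear: A_b = π·20²/4 = 314.2 mm²; R_n = 469 × 314.2 × 3 × 2 / 1000 = 884 kN → 0.75 × 884 = 663 kN.
Bearing (1.2 l_c t F_u ≤ 2.4 d t F_u): upper limit = 2.4·20·5·430 / 1000 = 103.2 kN.
  Edge l_c = 35 − 22/2 = 24 → r_n = 61.92 kN; interior l_c = 60 − 22 = 38 → r_n = 98.04 kN.
  R_n,bearing = 1·61.92 + 2·98.04 = 258 kN → 0.75 × 258 = 194 kN.
Bearing governs: 194 kN.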